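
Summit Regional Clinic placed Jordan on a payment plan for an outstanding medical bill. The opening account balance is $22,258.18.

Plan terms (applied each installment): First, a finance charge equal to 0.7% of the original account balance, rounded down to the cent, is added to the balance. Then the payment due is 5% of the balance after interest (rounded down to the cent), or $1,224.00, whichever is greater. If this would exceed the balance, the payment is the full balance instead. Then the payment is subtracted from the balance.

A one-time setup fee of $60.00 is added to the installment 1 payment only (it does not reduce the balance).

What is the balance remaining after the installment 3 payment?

Installment 1: $22,258.18 +$155.80 interest = $22,413.98; pay $1,224.00 (+ $60.00 fee) → $21,189.98
Installment 2: $21,189.98 +$155.80 interest = $21,345.78; pay $1,224.00 → $20,121.78
Installment 3: $20,121.78 +$155.80 interest = $20,277.58; pay $1,224.00 → $19,053.58

$19,053.58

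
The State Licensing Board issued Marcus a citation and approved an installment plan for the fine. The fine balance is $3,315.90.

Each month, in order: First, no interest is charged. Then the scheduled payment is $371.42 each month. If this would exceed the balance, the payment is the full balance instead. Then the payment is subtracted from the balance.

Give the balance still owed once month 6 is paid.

Month 1: opening $3,315.90; payment $371.42; balance $2,944.48
Month 2: opening $2,944.48; payment $371.42; balance $2,573.06
Month 3: opening $2,573.06; payment $371.42; balance $2,201.64
Month 4: opening $2,201.64; payment $371.42; balance $1,830.22
Month 5: opening $1,830.22; payment $371.42; balance $1,458.80
Month 6: opening $1,458.80; payment $371.42; balance $1,087.38

$1,087.38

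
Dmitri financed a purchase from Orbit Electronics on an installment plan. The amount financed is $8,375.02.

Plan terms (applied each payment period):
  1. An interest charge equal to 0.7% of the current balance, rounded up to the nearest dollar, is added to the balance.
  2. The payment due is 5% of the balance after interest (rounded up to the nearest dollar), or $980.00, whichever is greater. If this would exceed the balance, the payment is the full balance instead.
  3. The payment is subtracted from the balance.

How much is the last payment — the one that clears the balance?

$831.02

# | Opening | Interest | Payment | End bal
1 | $8,375.02 | $59.00 | $980.00 | $7,454.02
2 | $7,454.02 | $53.00 | $980.00 | $6,527.02
3 | $6,527.02 | $46.00 | $980.00 | $5,593.02
4 | $5,593.02 | $40.00 | $980.00 | $4,653.02
5 | $4,653.02 | $33.00 | $980.00 | $3,706.02
6 | $3,706.02 | $26.00 | $980.00 | $2,752.02
7 | $2,752.02 | $20.00 | $980.00 | $1,792.02
8 | $1,792.02 | $13.00 | $980.00 | $825.02
9 | $825.02 | $6.00 | $831.02 | $0.00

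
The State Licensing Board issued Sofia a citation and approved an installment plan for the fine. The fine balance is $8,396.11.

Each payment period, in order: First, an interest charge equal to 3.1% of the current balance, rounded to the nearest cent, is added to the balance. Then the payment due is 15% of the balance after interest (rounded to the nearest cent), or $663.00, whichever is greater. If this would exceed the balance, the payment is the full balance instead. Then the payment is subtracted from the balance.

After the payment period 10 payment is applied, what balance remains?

$1,519.26

Payment period 1: opening $8,396.11; interest $260.28 → $8,656.39; payment $1,298.46; balance $7,357.93
Payment period 2: opening $7,357.93; interest $228.10 → $7,586.03; payment $1,137.90; balance $6,448.13
Payment period 3: opening $6,448.13; interest $199.89 → $6,648.02; payment $997.20; balance $5,650.82
Payment period 4: opening $5,650.82; interest $175.18 → $5,826.00; payment $873.90; balance $4,952.10
Payment period 5: opening $4,952.10; interest $153.52 → $5,105.62; payment $765.84; balance $4,339.78
Payment period 6: opening $4,339.78; interest $134.53 → $4,474.31; payment $671.15; balance $3,803.16
Payment period 7: opening $3,803.16; interest $117.90 → $3,921.06; payment $663.00; balance $3,258.06
Payment period 8: opening $3,258.06; interest $101.00 → $3,359.06; payment $663.00; balance $2,696.06
Payment period 9: opening $2,696.06; interest $83.58 → $2,779.64; payment $663.00; balance $2,116.64
Payment period 10: opening $2,116.64; interest $65.62 → $2,182.26; payment $663.00; balance $1,519.26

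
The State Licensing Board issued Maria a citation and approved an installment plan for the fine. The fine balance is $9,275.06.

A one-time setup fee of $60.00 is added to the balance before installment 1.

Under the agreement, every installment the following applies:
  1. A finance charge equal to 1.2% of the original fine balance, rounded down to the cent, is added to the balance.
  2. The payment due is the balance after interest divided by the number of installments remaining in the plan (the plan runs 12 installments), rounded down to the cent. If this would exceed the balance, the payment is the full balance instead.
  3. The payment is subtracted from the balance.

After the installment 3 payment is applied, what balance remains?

$7,276.02

Installment 1: $9,335.06 +$111.30 interest = $9,446.36; pay $787.19 → $8,659.17
Installment 2: $8,659.17 +$111.30 interest = $8,770.47; pay $797.31 → $7,973.16
Installment 3: $7,973.16 +$111.30 interest = $8,084.46; pay $808.44 → $7,276.02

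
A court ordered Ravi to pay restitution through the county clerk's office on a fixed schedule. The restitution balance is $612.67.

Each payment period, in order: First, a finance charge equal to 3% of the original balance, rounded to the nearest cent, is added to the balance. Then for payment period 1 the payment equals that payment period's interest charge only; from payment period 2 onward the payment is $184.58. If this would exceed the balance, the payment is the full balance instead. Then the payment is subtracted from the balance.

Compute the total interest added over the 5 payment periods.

# | Opening | Interest | Payment | End bal
1 | $612.67 | $18.38 | $18.38 | $612.67
2 | $612.67 | $18.38 | $184.58 | $446.47
3 | $446.47 | $18.38 | $184.58 | $280.27
4 | $280.27 | $18.38 | $184.58 | $114.07
5 | $114.07 | $18.38 | $132.45 | $0.00
Total interest: $18.38 + $18.38 + $18.38 + $18.38 + $18.38 = $91.90

$91.90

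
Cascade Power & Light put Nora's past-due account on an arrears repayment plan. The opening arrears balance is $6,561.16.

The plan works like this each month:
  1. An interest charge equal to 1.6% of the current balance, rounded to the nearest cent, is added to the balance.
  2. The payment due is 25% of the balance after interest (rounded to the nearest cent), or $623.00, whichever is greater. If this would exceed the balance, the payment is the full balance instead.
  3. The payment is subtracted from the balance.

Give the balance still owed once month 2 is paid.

$3,809.69

# | Opening | Interest | Payment | End bal
1 | $6,561.16 | $104.98 | $1,666.54 | $4,999.60
2 | $4,999.60 | $79.99 | $1,269.90 | $3,809.69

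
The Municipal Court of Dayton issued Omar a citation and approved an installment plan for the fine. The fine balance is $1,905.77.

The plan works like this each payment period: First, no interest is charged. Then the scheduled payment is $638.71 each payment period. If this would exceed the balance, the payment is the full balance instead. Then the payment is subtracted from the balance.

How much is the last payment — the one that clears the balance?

# | Opening | Payment | End bal
1 | $1,905.77 | $638.71 | $1,267.06
2 | $1,267.06 | $638.71 | $628.35
3 | $628.35 | $628.35 | $0.00

$628.35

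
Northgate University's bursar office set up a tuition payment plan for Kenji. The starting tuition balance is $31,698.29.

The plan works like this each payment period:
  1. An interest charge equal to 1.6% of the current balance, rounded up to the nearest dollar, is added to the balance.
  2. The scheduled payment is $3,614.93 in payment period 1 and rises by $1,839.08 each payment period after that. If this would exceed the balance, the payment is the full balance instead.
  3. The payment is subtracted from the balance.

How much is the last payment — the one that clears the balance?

$7,941.09

Payment period 1: opening $31,698.29; interest $508.00 → $32,206.29; payment $3,614.93; balance $28,591.36
Payment period 2: opening $28,591.36; interest $458.00 → $29,049.36; payment $5,454.01; balance $23,595.35
Payment period 3: opening $23,595.35; interest $378.00 → $23,973.35; payment $7,293.09; balance $16,680.26
Payment period 4: opening $16,680.26; interest $267.00 → $16,947.26; payment $9,132.17; balance $7,815.09
Payment period 5: opening $7,815.09; interest $126.00 → $7,941.09; payment $7,941.09; balance $0.00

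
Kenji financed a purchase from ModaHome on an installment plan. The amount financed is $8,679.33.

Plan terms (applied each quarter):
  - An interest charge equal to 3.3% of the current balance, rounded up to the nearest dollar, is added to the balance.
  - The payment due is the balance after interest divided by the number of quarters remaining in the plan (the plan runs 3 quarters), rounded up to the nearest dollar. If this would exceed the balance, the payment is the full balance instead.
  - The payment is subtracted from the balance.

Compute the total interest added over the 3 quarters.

# | Opening | Interest | Payment | End bal
1 | $8,679.33 | $287.00 | $2,989.00 | $5,977.33
2 | $5,977.33 | $198.00 | $3,088.00 | $3,087.33
3 | $3,087.33 | $102.00 | $3,189.33 | $0.00
Total interest: $287.00 + $198.00 + $102.00 = $587.00

$587.00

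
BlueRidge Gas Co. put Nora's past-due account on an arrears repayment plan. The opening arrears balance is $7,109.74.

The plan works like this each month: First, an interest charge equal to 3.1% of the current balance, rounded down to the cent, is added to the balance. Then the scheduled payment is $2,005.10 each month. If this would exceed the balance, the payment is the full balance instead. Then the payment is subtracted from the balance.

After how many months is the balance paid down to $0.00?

4

Month 1: opening $7,109.74; interest $220.40 → $7,330.14; payment $2,005.10; balance $5,325.04
Month 2: opening $5,325.04; interest $165.07 → $5,490.11; payment $2,005.10; balance $3,485.01
Month 3: opening $3,485.01; interest $108.03 → $3,593.04; payment $2,005.10; balance $1,587.94
Month 4: opening $1,587.94; interest $49.22 → $1,637.16; payment $1,637.16; balance $0.00
Balance reaches $0.00 in month 4.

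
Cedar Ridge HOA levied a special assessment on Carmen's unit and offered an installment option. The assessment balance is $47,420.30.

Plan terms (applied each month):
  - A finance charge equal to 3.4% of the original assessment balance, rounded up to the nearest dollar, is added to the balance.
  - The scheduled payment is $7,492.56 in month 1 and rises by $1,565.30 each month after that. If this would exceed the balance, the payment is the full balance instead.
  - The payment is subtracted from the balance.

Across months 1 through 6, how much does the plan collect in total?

$57,098.30

# | Opening | Interest | Payment | End bal
1 | $47,420.30 | $1,613.00 | $7,492.56 | $41,540.74
2 | $41,540.74 | $1,613.00 | $9,057.86 | $34,095.88
3 | $34,095.88 | $1,613.00 | $10,623.16 | $25,085.72
4 | $25,085.72 | $1,613.00 | $12,188.46 | $14,510.26
5 | $14,510.26 | $1,613.00 | $13,753.76 | $2,369.50
6 | $2,369.50 | $1,613.00 | $3,982.50 | $0.00
Total paid: $57,098.30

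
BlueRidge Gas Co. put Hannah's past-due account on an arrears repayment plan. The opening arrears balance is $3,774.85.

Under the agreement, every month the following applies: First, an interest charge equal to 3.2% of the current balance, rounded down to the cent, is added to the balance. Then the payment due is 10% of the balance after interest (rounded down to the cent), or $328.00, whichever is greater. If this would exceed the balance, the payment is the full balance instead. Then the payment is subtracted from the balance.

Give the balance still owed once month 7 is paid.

Month 1: opening $3,774.85; interest $120.79 → $3,895.64; payment $389.56; balance $3,506.08
Month 2: opening $3,506.08; interest $112.19 → $3,618.27; payment $361.82; balance $3,256.45
Month 3: opening $3,256.45; interest $104.20 → $3,360.65; payment $336.06; balance $3,024.59
Month 4: opening $3,024.59; interest $96.78 → $3,121.37; payment $328.00; balance $2,793.37
Month 5: opening $2,793.37; interest $89.38 → $2,882.75; payment $328.00; balance $2,554.75
Month 6: opening $2,554.75; interest $81.75 → $2,636.50; payment $328.00; balance $2,308.50
Month 7: opening $2,308.50; interest $73.87 → $2,382.37; payment $328.00; balance $2,054.37

$2,054.37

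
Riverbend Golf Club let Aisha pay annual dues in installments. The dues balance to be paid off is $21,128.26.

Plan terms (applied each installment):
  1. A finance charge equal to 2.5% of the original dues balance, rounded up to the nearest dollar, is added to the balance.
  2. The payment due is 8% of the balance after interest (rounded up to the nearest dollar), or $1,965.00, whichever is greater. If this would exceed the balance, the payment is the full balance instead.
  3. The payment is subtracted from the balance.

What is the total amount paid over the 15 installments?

$29,063.26

# | Opening | Interest | Payment | End bal
1 | $21,128.26 | $529.00 | $1,965.00 | $19,692.26
2 | $19,692.26 | $529.00 | $1,965.00 | $18,256.26
3 | $18,256.26 | $529.00 | $1,965.00 | $16,820.26
4 | $16,820.26 | $529.00 | $1,965.00 | $15,384.26
5 | $15,384.26 | $529.00 | $1,965.00 | $13,948.26
6 | $13,948.26 | $529.00 | $1,965.00 | $12,512.26
7 | $12,512.26 | $529.00 | $1,965.00 | $11,076.26
8 | $11,076.26 | $529.00 | $1,965.00 | $9,640.26
9 | $9,640.26 | $529.00 | $1,965.00 | $8,204.26
10 | $8,204.26 | $529.00 | $1,965.00 | $6,768.26
11 | $6,768.26 | $529.00 | $1,965.00 | $5,332.26
12 | $5,332.26 | $529.00 | $1,965.00 | $3,896.26
13 | $3,896.26 | $529.00 | $1,965.00 | $2,460.26
14 | $2,460.26 | $529.00 | $1,965.00 | $1,024.26
15 | $1,024.26 | $529.00 | $1,553.26 | $0.00
Total paid: $29,063.26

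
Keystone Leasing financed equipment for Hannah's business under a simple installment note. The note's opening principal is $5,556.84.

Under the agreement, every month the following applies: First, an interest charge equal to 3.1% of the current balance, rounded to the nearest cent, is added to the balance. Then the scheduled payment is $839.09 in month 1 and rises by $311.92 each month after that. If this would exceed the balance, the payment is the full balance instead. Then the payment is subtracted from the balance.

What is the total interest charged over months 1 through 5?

Month 1: $5,556.84 +$172.26 interest = $5,729.10; pay $839.09 → $4,890.01
Month 2: $4,890.01 +$151.59 interest = $5,041.60; pay $1,151.01 → $3,890.59
Month 3: $3,890.59 +$120.61 interest = $4,011.20; pay $1,462.93 → $2,548.27
Month 4: $2,548.27 +$79.00 interest = $2,627.27; pay $1,774.85 → $852.42
Month 5: $852.42 +$26.43 interest = $878.85; pay $878.85 → $0.00
Total interest: $172.26 + $151.59 + $120.61 + $79.00 + $26.43 = $549.89

$549.89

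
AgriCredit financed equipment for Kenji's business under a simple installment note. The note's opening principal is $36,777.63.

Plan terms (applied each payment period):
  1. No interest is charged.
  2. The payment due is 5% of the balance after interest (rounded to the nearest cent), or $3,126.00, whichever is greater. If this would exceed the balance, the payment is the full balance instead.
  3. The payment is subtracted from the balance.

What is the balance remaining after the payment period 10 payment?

Payment period 1: opening $36,777.63; payment $3,126.00; balance $33,651.63
Payment period 2: opening $33,651.63; payment $3,126.00; balance $30,525.63
Payment period 3: opening $30,525.63; payment $3,126.00; balance $27,399.63
Payment period 4: opening $27,399.63; payment $3,126.00; balance $24,273.63
Payment period 5: opening $24,273.63; payment $3,126.00; balance $21,147.63
Payment period 6: opening $21,147.63; payment $3,126.00; balance $18,021.63
Payment period 7: opening $18,021.63; payment $3,126.00; balance $14,895.63
Payment period 8: opening $14,895.63; payment $3,126.00; balance $11,769.63
Payment period 9: opening $11,769.63; payment $3,126.00; balance $8,643.63
Payment period 10: opening $8,643.63; payment $3,126.00; balance $5,517.63

$5,517.63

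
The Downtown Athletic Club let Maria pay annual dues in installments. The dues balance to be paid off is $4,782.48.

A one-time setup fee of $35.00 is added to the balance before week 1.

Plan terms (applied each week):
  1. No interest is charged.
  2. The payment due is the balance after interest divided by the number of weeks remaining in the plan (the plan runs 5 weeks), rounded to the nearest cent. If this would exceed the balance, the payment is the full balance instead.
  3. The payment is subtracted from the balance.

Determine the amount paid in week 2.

$963.50

Week 1: opening $4,817.48; payment $963.50; balance $3,853.98
Week 2: opening $3,853.98; payment $963.50; balance $2,890.48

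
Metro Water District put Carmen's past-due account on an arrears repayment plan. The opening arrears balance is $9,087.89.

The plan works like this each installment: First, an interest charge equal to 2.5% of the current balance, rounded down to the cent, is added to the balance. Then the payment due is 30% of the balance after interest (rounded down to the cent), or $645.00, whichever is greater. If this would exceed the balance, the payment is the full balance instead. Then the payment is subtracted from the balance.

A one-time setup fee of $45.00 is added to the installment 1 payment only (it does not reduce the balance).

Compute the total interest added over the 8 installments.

Installment 1: opening $9,087.89; interest $227.19 → $9,315.08; payment $2,794.52 (+ $45.00 fee); balance $6,520.56
Installment 2: opening $6,520.56; interest $163.01 → $6,683.57; payment $2,005.07; balance $4,678.50
Installment 3: opening $4,678.50; interest $116.96 → $4,795.46; payment $1,438.63; balance $3,356.83
Installment 4: opening $3,356.83; interest $83.92 → $3,440.75; payment $1,032.22; balance $2,408.53
Installment 5: opening $2,408.53; interest $60.21 → $2,468.74; payment $740.62; balance $1,728.12
Installment 6: opening $1,728.12; interest $43.20 → $1,771.32; payment $645.00; balance $1,126.32
Installment 7: opening $1,126.32; interest $28.15 → $1,154.47; payment $645.00; balance $509.47
Installment 8: opening $509.47; interest $12.73 → $522.20; payment $522.20; balance $0.00
Total interest: $227.19 + $163.01 + $116.96 + $83.92 + $60.21 + $43.20 + $28.15 + $12.73 = $735.37

$735.37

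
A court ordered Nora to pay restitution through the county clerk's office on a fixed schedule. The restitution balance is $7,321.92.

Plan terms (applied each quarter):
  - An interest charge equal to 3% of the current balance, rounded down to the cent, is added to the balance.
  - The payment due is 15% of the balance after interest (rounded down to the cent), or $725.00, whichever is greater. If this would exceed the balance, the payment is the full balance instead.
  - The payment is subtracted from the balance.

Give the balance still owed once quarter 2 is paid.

Quarter 1: $7,321.92 +$219.65 interest = $7,541.57; pay $1,131.23 → $6,410.34
Quarter 2: $6,410.34 +$192.31 interest = $6,602.65; pay $990.39 → $5,612.26

$5,612.26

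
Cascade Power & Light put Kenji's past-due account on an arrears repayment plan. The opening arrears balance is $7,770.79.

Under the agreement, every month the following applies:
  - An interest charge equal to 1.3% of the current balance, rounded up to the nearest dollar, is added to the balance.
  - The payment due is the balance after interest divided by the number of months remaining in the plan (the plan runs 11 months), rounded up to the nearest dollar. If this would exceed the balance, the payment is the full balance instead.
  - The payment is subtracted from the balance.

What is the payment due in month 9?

$794.00

Month 1: opening $7,770.79; interest $102.00 → $7,872.79; payment $716.00; balance $7,156.79
Month 2: opening $7,156.79; interest $94.00 → $7,250.79; payment $726.00; balance $6,524.79
Month 3: opening $6,524.79; interest $85.00 → $6,609.79; payment $735.00; balance $5,874.79
Month 4: opening $5,874.79; interest $77.00 → $5,951.79; payment $744.00; balance $5,207.79
Month 5: opening $5,207.79; interest $68.00 → $5,275.79; payment $754.00; balance $4,521.79
Month 6: opening $4,521.79; interest $59.00 → $4,580.79; payment $764.00; balance $3,816.79
Month 7: opening $3,816.79; interest $50.00 → $3,866.79; payment $774.00; balance $3,092.79
Month 8: opening $3,092.79; interest $41.00 → $3,133.79; payment $784.00; balance $2,349.79
Month 9: opening $2,349.79; interest $31.00 → $2,380.79; payment $794.00; balance $1,586.79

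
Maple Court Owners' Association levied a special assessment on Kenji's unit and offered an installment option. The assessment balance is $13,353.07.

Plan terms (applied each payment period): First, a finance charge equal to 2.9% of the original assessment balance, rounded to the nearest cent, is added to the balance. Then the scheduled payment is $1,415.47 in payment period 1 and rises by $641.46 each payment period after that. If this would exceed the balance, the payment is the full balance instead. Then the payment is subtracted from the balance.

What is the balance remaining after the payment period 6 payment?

Payment period 1: opening $13,353.07; interest $387.24 → $13,740.31; payment $1,415.47; balance $12,324.84
Payment period 2: opening $12,324.84; interest $387.24 → $12,712.08; payment $2,056.93; balance $10,655.15
Payment period 3: opening $10,655.15; interest $387.24 → $11,042.39; payment $2,698.39; balance $8,344.00
Payment period 4: opening $8,344.00; interest $387.24 → $8,731.24; payment $3,339.85; balance $5,391.39
Payment period 5: opening $5,391.39; interest $387.24 → $5,778.63; payment $3,981.31; balance $1,797.32
Payment period 6: opening $1,797.32; interest $387.24 → $2,184.56; payment $2,184.56; balance $0.00

$0.00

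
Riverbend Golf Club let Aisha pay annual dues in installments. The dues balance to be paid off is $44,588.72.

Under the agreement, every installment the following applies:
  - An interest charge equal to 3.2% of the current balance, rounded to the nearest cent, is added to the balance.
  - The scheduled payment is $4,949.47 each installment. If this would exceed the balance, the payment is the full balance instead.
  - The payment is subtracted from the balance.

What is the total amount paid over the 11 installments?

Installment 1: opening $44,588.72; interest $1,426.84 → $46,015.56; payment $4,949.47; balance $41,066.09
Installment 2: opening $41,066.09; interest $1,314.11 → $42,380.20; payment $4,949.47; balance $37,430.73
Installment 3: opening $37,430.73; interest $1,197.78 → $38,628.51; payment $4,949.47; balance $33,679.04
Installment 4: opening $33,679.04; interest $1,077.73 → $34,756.77; payment $4,949.47; balance $29,807.30
Installment 5: opening $29,807.30; interest $953.83 → $30,761.13; payment $4,949.47; balance $25,811.66
Installment 6: opening $25,811.66; interest $825.97 → $26,637.63; payment $4,949.47; balance $21,688.16
Installment 7: opening $21,688.16; interest $694.02 → $22,382.18; payment $4,949.47; balance $17,432.71
Installment 8: opening $17,432.71; interest $557.85 → $17,990.56; payment $4,949.47; balance $13,041.09
Installment 9: opening $13,041.09; interest $417.31 → $13,458.40; payment $4,949.47; balance $8,508.93
Installment 10: opening $8,508.93; interest $272.29 → $8,781.22; payment $4,949.47; balance $3,831.75
Installment 11: opening $3,831.75; interest $122.62 → $3,954.37; payment $3,954.37; balance $0.00
Total paid: $53,449.07

$53,449.07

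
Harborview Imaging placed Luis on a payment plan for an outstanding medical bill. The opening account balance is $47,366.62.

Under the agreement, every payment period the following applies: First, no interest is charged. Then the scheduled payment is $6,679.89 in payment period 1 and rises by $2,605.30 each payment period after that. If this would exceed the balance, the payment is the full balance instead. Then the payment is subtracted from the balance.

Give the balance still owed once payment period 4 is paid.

# | Opening | Payment | End bal
1 | $47,366.62 | $6,679.89 | $40,686.73
2 | $40,686.73 | $9,285.19 | $31,401.54
3 | $31,401.54 | $11,890.49 | $19,511.05
4 | $19,511.05 | $14,495.79 | $5,015.26

$5,015.26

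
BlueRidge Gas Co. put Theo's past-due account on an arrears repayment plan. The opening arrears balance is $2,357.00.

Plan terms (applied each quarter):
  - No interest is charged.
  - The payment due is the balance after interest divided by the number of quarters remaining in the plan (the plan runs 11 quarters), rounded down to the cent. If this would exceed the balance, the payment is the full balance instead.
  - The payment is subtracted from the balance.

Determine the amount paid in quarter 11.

$214.28

Quarter 1: opening $2,357.00; payment $214.27; balance $2,142.73
Quarter 2: opening $2,142.73; payment $214.27; balance $1,928.46
Quarter 3: opening $1,928.46; payment $214.27; balance $1,714.19
Quarter 4: opening $1,714.19; payment $214.27; balance $1,499.92
Quarter 5: opening $1,499.92; payment $214.27; balance $1,285.65
Quarter 6: opening $1,285.65; payment $214.27; balance $1,071.38
Quarter 7: opening $1,071.38; payment $214.27; balance $857.11
Quarter 8: opening $857.11; payment $214.27; balance $642.84
Quarter 9: opening $642.84; payment $214.28; balance $428.56
Quarter 10: opening $428.56; payment $214.28; balance $214.28
Quarter 11: opening $214.28; payment $214.28; balance $0.00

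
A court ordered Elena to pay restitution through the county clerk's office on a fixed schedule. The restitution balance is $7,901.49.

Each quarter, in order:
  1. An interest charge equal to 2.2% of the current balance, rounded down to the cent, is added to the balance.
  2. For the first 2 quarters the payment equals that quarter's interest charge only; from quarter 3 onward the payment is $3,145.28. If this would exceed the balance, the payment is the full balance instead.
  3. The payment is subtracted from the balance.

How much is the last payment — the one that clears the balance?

Quarter 1: $7,901.49 +$173.83 interest = $8,075.32; pay $173.83 → $7,901.49
Quarter 2: $7,901.49 +$173.83 interest = $8,075.32; pay $173.83 → $7,901.49
Quarter 3: $7,901.49 +$173.83 interest = $8,075.32; pay $3,145.28 → $4,930.04
Quarter 4: $4,930.04 +$108.46 interest = $5,038.50; pay $3,145.28 → $1,893.22
Quarter 5: $1,893.22 +$41.65 interest = $1,934.87; pay $1,934.87 → $0.00

$1,934.87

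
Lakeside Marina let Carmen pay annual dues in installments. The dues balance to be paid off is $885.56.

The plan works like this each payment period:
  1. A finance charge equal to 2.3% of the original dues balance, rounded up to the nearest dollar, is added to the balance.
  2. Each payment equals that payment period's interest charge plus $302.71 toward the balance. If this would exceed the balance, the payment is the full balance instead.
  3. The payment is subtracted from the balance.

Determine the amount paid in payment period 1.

$323.71

Payment period 1: opening $885.56; interest $21.00 → $906.56; payment $323.71; balance $582.85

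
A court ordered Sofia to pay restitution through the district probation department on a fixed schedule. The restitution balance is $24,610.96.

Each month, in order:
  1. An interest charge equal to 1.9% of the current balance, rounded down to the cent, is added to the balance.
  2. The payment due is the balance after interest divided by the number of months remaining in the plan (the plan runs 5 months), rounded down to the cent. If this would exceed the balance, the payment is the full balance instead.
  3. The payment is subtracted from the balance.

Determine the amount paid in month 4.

$5,307.07

Month 1: $24,610.96 +$467.60 interest = $25,078.56; pay $5,015.71 → $20,062.85
Month 2: $20,062.85 +$381.19 interest = $20,444.04; pay $5,111.01 → $15,333.03
Month 3: $15,333.03 +$291.32 interest = $15,624.35; pay $5,208.11 → $10,416.24
Month 4: $10,416.24 +$197.90 interest = $10,614.14; pay $5,307.07 → $5,307.07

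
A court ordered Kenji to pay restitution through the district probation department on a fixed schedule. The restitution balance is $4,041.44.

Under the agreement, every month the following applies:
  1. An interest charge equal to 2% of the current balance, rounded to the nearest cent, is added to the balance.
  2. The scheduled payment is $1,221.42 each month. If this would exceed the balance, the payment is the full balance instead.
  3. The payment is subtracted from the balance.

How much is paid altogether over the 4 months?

Month 1: opening $4,041.44; interest $80.83 → $4,122.27; payment $1,221.42; balance $2,900.85
Month 2: opening $2,900.85; interest $58.02 → $2,958.87; payment $1,221.42; balance $1,737.45
Month 3: opening $1,737.45; interest $34.75 → $1,772.20; payment $1,221.42; balance $550.78
Month 4: opening $550.78; interest $11.02 → $561.80; payment $561.80; balance $0.00
Total paid: $4,226.06

$4,226.06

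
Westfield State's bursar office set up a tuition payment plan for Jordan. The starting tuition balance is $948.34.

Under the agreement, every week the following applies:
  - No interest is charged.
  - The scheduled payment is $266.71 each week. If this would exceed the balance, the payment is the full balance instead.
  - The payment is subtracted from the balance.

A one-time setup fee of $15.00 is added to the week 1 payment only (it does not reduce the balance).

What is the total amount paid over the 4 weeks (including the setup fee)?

Week 1: opening $948.34; payment $266.71 (+ $15.00 fee); balance $681.63
Week 2: opening $681.63; payment $266.71; balance $414.92
Week 3: opening $414.92; payment $266.71; balance $148.21
Week 4: opening $148.21; payment $148.21; balance $0.00
Total paid: $963.34

$963.34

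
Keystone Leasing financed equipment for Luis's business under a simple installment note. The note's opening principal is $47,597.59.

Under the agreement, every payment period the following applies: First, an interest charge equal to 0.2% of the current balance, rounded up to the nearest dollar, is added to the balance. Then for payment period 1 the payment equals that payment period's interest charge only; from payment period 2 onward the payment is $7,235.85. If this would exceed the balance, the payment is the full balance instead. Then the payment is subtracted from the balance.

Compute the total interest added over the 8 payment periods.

$465.00

# | Opening | Interest | Payment | End bal
1 | $47,597.59 | $96.00 | $96.00 | $47,597.59
2 | $47,597.59 | $96.00 | $7,235.85 | $40,457.74
3 | $40,457.74 | $81.00 | $7,235.85 | $33,302.89
4 | $33,302.89 | $67.00 | $7,235.85 | $26,134.04
5 | $26,134.04 | $53.00 | $7,235.85 | $18,951.19
6 | $18,951.19 | $38.00 | $7,235.85 | $11,753.34
7 | $11,753.34 | $24.00 | $7,235.85 | $4,541.49
8 | $4,541.49 | $10.00 | $4,551.49 | $0.00
Total interest: $96.00 + $96.00 + $81.00 + $67.00 + $53.00 + $38.00 + $24.00 + $10.00 = $465.00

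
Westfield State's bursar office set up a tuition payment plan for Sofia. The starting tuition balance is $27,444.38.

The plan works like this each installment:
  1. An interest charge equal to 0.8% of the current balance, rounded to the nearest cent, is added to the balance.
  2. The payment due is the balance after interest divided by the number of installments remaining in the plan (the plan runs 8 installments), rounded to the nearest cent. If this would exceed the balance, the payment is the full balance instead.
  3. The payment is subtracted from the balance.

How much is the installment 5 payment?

Installment 1: opening $27,444.38; interest $219.56 → $27,663.94; payment $3,457.99; balance $24,205.95
Installment 2: opening $24,205.95; interest $193.65 → $24,399.60; payment $3,485.66; balance $20,913.94
Installment 3: opening $20,913.94; interest $167.31 → $21,081.25; payment $3,513.54; balance $17,567.71
Installment 4: opening $17,567.71; interest $140.54 → $17,708.25; payment $3,541.65; balance $14,166.60
Installment 5: opening $14,166.60; interest $113.33 → $14,279.93; payment $3,569.98; balance $10,709.95

$3,569.98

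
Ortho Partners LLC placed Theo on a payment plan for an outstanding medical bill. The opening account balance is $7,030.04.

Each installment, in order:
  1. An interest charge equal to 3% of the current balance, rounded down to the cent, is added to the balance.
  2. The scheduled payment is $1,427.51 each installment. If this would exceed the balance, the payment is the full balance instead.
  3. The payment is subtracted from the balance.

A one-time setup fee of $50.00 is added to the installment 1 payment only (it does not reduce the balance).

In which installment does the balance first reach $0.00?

6

# | Opening | Interest | Payment | Fee | End bal
1 | $7,030.04 | $210.90 | $1,427.51 | $50.00 | $5,813.43
2 | $5,813.43 | $174.40 | $1,427.51 | — | $4,560.32
3 | $4,560.32 | $136.80 | $1,427.51 | — | $3,269.61
4 | $3,269.61 | $98.08 | $1,427.51 | — | $1,940.18
5 | $1,940.18 | $58.20 | $1,427.51 | — | $570.87
6 | $570.87 | $17.12 | $587.99 | — | $0.00
Balance reaches $0.00 in installment 6.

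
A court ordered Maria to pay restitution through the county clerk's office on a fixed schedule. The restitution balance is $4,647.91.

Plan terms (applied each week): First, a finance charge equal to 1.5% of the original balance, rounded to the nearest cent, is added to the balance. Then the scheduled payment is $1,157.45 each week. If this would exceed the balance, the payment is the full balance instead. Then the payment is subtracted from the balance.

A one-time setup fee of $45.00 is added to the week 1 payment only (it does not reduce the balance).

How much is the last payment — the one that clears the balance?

Week 1: $4,647.91 +$69.72 interest = $4,717.63; pay $1,157.45 (+ $45.00 fee) → $3,560.18
Week 2: $3,560.18 +$69.72 interest = $3,629.90; pay $1,157.45 → $2,472.45
Week 3: $2,472.45 +$69.72 interest = $2,542.17; pay $1,157.45 → $1,384.72
Week 4: $1,384.72 +$69.72 interest = $1,454.44; pay $1,157.45 → $296.99
Week 5: $296.99 +$69.72 interest = $366.71; pay $366.71 → $0.00

$366.71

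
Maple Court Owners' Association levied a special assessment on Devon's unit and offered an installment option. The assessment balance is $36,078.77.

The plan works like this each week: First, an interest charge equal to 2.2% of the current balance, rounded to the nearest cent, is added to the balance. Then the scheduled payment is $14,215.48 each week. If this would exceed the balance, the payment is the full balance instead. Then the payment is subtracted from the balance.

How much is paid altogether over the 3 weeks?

$37,567.63

Week 1: opening $36,078.77; interest $793.73 → $36,872.50; payment $14,215.48; balance $22,657.02
Week 2: opening $22,657.02; interest $498.45 → $23,155.47; payment $14,215.48; balance $8,939.99
Week 3: opening $8,939.99; interest $196.68 → $9,136.67; payment $9,136.67; balance $0.00
Total paid: $37,567.63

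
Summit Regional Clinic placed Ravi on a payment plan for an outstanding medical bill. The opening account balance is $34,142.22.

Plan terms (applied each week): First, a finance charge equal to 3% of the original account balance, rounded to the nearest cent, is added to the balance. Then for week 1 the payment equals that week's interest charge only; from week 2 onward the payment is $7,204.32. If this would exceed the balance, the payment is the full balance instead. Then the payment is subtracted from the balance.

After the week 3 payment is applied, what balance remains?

$21,782.12

Week 1: $34,142.22 +$1,024.27 interest = $35,166.49; pay $1,024.27 → $34,142.22
Week 2: $34,142.22 +$1,024.27 interest = $35,166.49; pay $7,204.32 → $27,962.17
Week 3: $27,962.17 +$1,024.27 interest = $28,986.44; pay $7,204.32 → $21,782.12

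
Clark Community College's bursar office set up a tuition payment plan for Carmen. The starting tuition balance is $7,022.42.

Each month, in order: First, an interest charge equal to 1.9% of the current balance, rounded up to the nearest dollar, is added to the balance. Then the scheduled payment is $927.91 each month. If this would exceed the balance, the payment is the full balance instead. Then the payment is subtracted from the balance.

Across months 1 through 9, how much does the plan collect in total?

$7,660.42

Month 1: opening $7,022.42; interest $134.00 → $7,156.42; payment $927.91; balance $6,228.51
Month 2: opening $6,228.51; interest $119.00 → $6,347.51; payment $927.91; balance $5,419.60
Month 3: opening $5,419.60; interest $103.00 → $5,522.60; payment $927.91; balance $4,594.69
Month 4: opening $4,594.69; interest $88.00 → $4,682.69; payment $927.91; balance $3,754.78
Month 5: opening $3,754.78; interest $72.00 → $3,826.78; payment $927.91; balance $2,898.87
Month 6: opening $2,898.87; interest $56.00 → $2,954.87; payment $927.91; balance $2,026.96
Month 7: opening $2,026.96; interest $39.00 → $2,065.96; payment $927.91; balance $1,138.05
Month 8: opening $1,138.05; interest $22.00 → $1,160.05; payment $927.91; balance $232.14
Month 9: opening $232.14; interest $5.00 → $237.14; payment $237.14; balance $0.00
Total paid: $7,660.42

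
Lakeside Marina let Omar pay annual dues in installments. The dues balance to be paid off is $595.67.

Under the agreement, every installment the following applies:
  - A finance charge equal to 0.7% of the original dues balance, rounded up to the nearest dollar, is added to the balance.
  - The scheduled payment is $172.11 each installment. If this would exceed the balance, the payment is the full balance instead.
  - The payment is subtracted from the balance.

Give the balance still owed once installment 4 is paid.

$0.00

# | Opening | Interest | Payment | End bal
1 | $595.67 | $5.00 | $172.11 | $428.56
2 | $428.56 | $5.00 | $172.11 | $261.45
3 | $261.45 | $5.00 | $172.11 | $94.34
4 | $94.34 | $5.00 | $99.34 | $0.00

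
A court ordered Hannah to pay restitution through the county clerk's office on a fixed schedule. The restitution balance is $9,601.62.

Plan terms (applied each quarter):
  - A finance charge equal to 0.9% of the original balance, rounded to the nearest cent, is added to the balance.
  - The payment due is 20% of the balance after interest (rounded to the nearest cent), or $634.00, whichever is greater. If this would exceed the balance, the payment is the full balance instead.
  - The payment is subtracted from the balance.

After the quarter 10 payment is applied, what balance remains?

$581.68

Quarter 1: opening $9,601.62; interest $86.41 → $9,688.03; payment $1,937.61; balance $7,750.42
Quarter 2: opening $7,750.42; interest $86.41 → $7,836.83; payment $1,567.37; balance $6,269.46
Quarter 3: opening $6,269.46; interest $86.41 → $6,355.87; payment $1,271.17; balance $5,084.70
Quarter 4: opening $5,084.70; interest $86.41 → $5,171.11; payment $1,034.22; balance $4,136.89
Quarter 5: opening $4,136.89; interest $86.41 → $4,223.30; payment $844.66; balance $3,378.64
Quarter 6: opening $3,378.64; interest $86.41 → $3,465.05; payment $693.01; balance $2,772.04
Quarter 7: opening $2,772.04; interest $86.41 → $2,858.45; payment $634.00; balance $2,224.45
Quarter 8: opening $2,224.45; interest $86.41 → $2,310.86; payment $634.00; balance $1,676.86
Quarter 9: opening $1,676.86; interest $86.41 → $1,763.27; payment $634.00; balance $1,129.27
Quarter 10: opening $1,129.27; interest $86.41 → $1,215.68; payment $634.00; balance $581.68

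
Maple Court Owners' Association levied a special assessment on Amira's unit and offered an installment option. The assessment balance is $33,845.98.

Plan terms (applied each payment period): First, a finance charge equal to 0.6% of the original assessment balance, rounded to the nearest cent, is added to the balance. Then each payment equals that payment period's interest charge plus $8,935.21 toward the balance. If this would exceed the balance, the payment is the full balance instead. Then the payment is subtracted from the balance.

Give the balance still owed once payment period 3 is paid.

$7,040.35

Payment period 1: $33,845.98 +$203.08 interest = $34,049.06; pay $9,138.29 → $24,910.77
Payment period 2: $24,910.77 +$203.08 interest = $25,113.85; pay $9,138.29 → $15,975.56
Payment period 3: $15,975.56 +$203.08 interest = $16,178.64; pay $9,138.29 → $7,040.35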